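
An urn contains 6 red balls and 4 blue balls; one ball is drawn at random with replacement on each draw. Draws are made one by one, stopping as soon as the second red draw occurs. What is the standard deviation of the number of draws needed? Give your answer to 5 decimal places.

Y = total draws until the second success; negative binomial with r=2, p=0.60.
SD(Y) = √[r(1−p)/p²] = √(2.2222222) = 1.4907120

1.49071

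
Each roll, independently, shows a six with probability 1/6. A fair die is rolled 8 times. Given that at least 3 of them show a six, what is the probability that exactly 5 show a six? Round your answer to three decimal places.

0.031

X ~ Binomial(8, 0.166667). Want P(X=5 | X≥3) = P(X=5) / P(X≥3).
P(X=5) = C(8,5)·0.166667^5·0.833333^3 = 0.00417
P(X≥3) = 1 − 0.23257 − 0.37211 − 0.26048 = 0.13485
Ratio = 0.00417 / 0.13485 = 0.03091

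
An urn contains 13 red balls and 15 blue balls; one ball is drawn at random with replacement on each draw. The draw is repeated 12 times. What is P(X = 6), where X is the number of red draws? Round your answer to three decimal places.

X ~ Binomial(n=12, p=0.464286).
P(X=6) = C(12,6) · p^6 · (1−p)^6
= 924 · 0.010016 · 0.023637 = 0.21877

0.219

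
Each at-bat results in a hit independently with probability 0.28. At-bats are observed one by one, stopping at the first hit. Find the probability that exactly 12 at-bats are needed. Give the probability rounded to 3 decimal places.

0.008

Geometric (trials to first success), p = 0.28.
P(Y = 12) = (1−p)^11 · p = 0.026956 · 0.28 = 0.00755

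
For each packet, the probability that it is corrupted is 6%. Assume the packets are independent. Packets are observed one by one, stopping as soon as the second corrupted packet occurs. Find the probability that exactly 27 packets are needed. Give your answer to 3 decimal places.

Y = trial on which the second success occurs; negative binomial, r=2, p=0.06.
P(Y=27) = C(26,1) · p^2 · (1−p)^25
= 26 · 0.0036 · 0.21291 = 0.01993

0.020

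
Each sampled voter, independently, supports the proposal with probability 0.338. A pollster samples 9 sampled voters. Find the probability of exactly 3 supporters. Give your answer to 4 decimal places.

X ~ Binomial(n=9, p=0.338).
P(X=3) = C(9,3) · p^3 · (1−p)^6
= 84 · 0.038614 · 0.084168 = 0.273009

0.2730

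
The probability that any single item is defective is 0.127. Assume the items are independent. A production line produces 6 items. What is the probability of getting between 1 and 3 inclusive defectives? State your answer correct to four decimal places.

X ~ Binomial(6, 0.127); P(1 ≤ X ≤ 3) = Σ C(6,k) p^k (1−p)^(6−k) over k:
  k=1: C(6,1)·0.127^1·0.873^5 = 0.386390
  k=2: C(6,2)·0.127^2·0.873^4 = 0.140526
  k=3: C(6,3)·0.127^3·0.873^3 = 0.027257
Total = 0.554173

0.5542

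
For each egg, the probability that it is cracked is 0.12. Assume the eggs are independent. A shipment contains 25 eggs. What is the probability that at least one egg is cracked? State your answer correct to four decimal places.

P(at least one) = 1 − P(none) = 1 − (1 − 0.12)^25
= 1 − 0.040932 = 0.959068

0.9591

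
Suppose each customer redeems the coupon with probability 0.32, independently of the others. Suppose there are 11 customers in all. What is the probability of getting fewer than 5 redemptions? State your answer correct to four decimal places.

X ~ Binomial(11, 0.32); P(X ≤ 4) = Σ C(11,k) p^k (1−p)^(11−k) over k:
  k=0: C(11,0)·0.32^0·0.68^11 = 0.014375
  k=1: C(11,1)·0.32^1·0.68^10 = 0.074410
  k=2: C(11,2)·0.32^2·0.68^9 = 0.175083
  k=3: C(11,3)·0.32^3·0.68^8 = 0.247175
  k=4: C(11,4)·0.32^4·0.68^7 = 0.232636
Total = 0.743678

0.7437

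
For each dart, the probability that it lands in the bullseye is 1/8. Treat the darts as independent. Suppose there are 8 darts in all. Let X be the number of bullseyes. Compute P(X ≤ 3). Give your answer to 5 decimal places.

X ~ Binomial(8, 0.125); P(X ≤ 3) = Σ C(8,k) p^k (1−p)^(8−k) over k:
  k=0: C(8,0)·0.125^0·0.875^8 = 0.3436089
  k=1: C(8,1)·0.125^1·0.875^7 = 0.3926959
  k=2: C(8,2)·0.125^2·0.875^6 = 0.1963480
  k=3: C(8,3)·0.125^3·0.875^5 = 0.0560994
Total = 0.9887522

0.98875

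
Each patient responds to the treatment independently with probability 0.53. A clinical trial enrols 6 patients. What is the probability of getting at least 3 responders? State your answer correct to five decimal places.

0.71068

X ~ Binomial(6, 0.53); P(X ≥ 3) = Σ C(6,k) p^k (1−p)^(6−k) over k:
  k=3: C(6,3)·0.53^3·0.47^3 = 0.3091371
  k=4: C(6,4)·0.53^4·0.47^2 = 0.2614511
  k=5: C(6,5)·0.53^5·0.47^1 = 0.1179311
  k=6: C(6,6)·0.53^6·0.47^0 = 0.0221644
Total = 0.7106837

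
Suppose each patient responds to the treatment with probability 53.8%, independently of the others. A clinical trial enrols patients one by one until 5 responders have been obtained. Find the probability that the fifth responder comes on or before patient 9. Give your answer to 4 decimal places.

0.5928

Finishing within 9 patients ⇔ at least 5 successes in the first 9. With X ~ Binomial(9, 0.538), P(Y ≤ 9) = 1 − P(X ≤ 4).
  k=0: C(9,0)·0.538^0·0.462^9 = 0.000959
  k=1: C(9,1)·0.538^1·0.462^8 = 0.010050
  k=2: C(9,2)·0.538^2·0.462^7 = 0.046812
  k=3: C(9,3)·0.538^3·0.462^6 = 0.127197
  k=4: C(9,4)·0.538^4·0.462^5 = 0.222182
1 − 0.407201 = 0.592799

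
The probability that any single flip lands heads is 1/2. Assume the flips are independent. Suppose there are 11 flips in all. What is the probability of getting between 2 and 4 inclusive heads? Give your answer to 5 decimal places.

X ~ Binomial(11, 0.50); P(2 ≤ X ≤ 4) = Σ C(11,k) p^k (1−p)^(11−k) over k:
  k=2: C(11,2)·0.50^2·0.50^9 = 0.0268555
  k=3: C(11,3)·0.50^3·0.50^8 = 0.0805664
  k=4: C(11,4)·0.50^4·0.50^7 = 0.1611328
Total = 0.2685547

0.26855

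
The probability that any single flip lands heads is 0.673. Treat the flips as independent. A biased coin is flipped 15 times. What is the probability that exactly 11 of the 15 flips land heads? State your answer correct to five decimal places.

X ~ Binomial(n=15, p=0.673).
P(X=11) = C(15,11) · p^11 · (1−p)^4
= 1365 · 0.012828 · 0.011434 = 0.2002117

0.20021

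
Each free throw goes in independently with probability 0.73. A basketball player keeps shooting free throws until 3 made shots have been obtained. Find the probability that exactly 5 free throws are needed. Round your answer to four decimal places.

Y = trial on which the third success occurs; negative binomial, r=3, p=0.73.
P(Y=5) = C(4,2) · p^3 · (1−p)^2
= 6 · 0.38902 · 0.0729 = 0.170156

0.1702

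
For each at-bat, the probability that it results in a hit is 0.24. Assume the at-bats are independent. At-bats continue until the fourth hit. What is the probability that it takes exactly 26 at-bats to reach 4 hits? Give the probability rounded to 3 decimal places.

0.018

Y = trial on which the fourth success occurs; negative binomial, r=4, p=0.24.
P(Y=26) = C(25,3) · p^4 · (1−p)^22
= 2300 · 0.0033178 · 0.0023873 = 0.01822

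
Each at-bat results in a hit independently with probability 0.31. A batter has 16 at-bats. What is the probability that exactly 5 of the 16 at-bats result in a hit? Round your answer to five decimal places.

0.21107

X ~ Binomial(n=16, p=0.31).
P(X=5) = C(16,5) · p^5 · (1−p)^11
= 4368 · 0.0028629 · 0.016879 = 0.2110722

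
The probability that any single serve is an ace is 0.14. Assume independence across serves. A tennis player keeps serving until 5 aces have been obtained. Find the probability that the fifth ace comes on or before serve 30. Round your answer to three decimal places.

Finishing within 30 serves ⇔ at least 5 successes in the first 30. With X ~ Binomial(30, 0.14), P(Y ≤ 30) = 1 − P(X ≤ 4).
  k=0: C(30,0)·0.14^0·0.86^30 = 0.01084
  k=1: C(30,1)·0.14^1·0.86^29 = 0.05293
  k=2: C(30,2)·0.14^2·0.86^28 = 0.12494
  k=3: C(30,3)·0.14^3·0.86^27 = 0.18983
  k=4: C(30,4)·0.14^4·0.86^26 = 0.20859
1 − 0.58713 = 0.41287

0.413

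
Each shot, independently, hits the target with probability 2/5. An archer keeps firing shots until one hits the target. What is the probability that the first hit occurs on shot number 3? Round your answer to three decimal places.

0.144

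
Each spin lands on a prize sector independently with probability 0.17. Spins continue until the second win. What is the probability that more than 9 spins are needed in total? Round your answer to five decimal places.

Needing more than 9 spins ⇔ fewer than 2 successes in the first 9. With X ~ Binomial(9, 0.17), P(Y > 9) = P(X ≤ 1).
  k=0: C(9,0)·0.17^0·0.83^9 = 0.1869403
  k=1: C(9,1)·0.17^1·0.83^8 = 0.3446007
P(X ≤ 1) = 0.5315410

0.53154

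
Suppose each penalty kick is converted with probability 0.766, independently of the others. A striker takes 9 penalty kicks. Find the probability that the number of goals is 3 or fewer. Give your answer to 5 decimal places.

0.00707

X ~ Binomial(9, 0.766); P(X ≤ 3) = Σ C(9,k) p^k (1−p)^(9−k) over k:
  k=0: C(9,0)·0.766^0·0.234^9 = 0.0000021
  k=1: C(9,1)·0.766^1·0.234^8 = 0.0000620
  k=2: C(9,2)·0.766^2·0.234^7 = 0.0008115
  k=3: C(9,3)·0.766^3·0.234^6 = 0.0061981
Total = 0.0070737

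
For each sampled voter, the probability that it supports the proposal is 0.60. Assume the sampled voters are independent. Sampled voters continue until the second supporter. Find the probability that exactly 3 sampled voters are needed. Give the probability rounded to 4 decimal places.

0.2880

Y = trial on which the second success occurs; negative binomial, r=2, p=0.60.
P(Y=3) = C(2,1) · p^2 · (1−p)^1
= 2 · 0.36 · 0.4 = 0.288000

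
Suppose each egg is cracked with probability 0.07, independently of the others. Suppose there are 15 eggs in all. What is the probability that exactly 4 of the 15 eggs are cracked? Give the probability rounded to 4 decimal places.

0.0148

X ~ Binomial(n=15, p=0.07).
P(X=4) = C(15,4) · p^4 · (1−p)^11
= 1365 · 2.401e-05 · 0.4501 = 0.014752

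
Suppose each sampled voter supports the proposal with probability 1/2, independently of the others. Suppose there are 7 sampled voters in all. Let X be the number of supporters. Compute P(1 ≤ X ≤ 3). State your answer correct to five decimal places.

0.49219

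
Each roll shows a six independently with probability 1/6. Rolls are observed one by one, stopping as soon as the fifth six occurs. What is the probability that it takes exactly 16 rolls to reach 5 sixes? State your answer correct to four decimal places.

Y = trial on which the fifth success occurs; negative binomial, r=5, p=0.166667.
P(Y=16) = C(15,4) · p^5 · (1−p)^11
= 1365 · 0.0001286 · 0.13459 = 0.023626

0.0236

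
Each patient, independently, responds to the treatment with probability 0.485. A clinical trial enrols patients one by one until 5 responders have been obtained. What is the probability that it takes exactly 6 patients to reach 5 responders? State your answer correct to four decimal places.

0.0691

Y = trial on which the fifth success occurs; negative binomial, r=5, p=0.485.
P(Y=6) = C(5,4) · p^5 · (1−p)^1
= 5 · 0.026835 · 0.515 = 0.069101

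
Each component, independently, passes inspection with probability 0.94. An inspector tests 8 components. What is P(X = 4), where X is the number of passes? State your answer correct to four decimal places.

0.0007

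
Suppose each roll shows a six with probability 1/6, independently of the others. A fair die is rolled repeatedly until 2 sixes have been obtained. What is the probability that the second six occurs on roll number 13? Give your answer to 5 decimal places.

0.04486

Y = trial on which the second success occurs; negative binomial, r=2, p=0.166667.
P(Y=13) = C(12,1) · p^2 · (1−p)^11
= 12 · 0.027778 · 0.13459 = 0.0448627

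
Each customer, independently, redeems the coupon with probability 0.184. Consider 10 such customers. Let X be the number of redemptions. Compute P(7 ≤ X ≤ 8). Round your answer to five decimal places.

X ~ Binomial(10, 0.184); P(7 ≤ X ≤ 8) = Σ C(10,k) p^k (1−p)^(10−k) over k:
  k=7: C(10,7)·0.184^7·0.816^3 = 0.0004656
  k=8: C(10,8)·0.184^8·0.816^2 = 0.0000394
Total = 0.0005049

0.00050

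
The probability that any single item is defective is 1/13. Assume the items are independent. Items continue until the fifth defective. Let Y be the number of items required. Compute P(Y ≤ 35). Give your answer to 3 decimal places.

0.128

Finishing within 35 items ⇔ at least 5 successes in the first 35. With X ~ Binomial(35, 0.076923), P(Y ≤ 35) = 1 − P(X ≤ 4).
  k=0: C(35,0)·0.076923^0·0.923077^35 = 0.06072
  k=1: C(35,1)·0.076923^1·0.923077^34 = 0.17710
  k=2: C(35,2)·0.076923^2·0.923077^33 = 0.25089
  k=3: C(35,3)·0.076923^3·0.923077^32 = 0.22998
  k=4: C(35,4)·0.076923^4·0.923077^31 = 0.15332
1 − 0.87201 = 0.12799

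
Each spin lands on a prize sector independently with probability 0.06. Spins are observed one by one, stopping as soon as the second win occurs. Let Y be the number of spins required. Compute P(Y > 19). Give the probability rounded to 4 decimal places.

Needing more than 19 spins ⇔ fewer than 2 successes in the first 19. With X ~ Binomial(19, 0.06), P(Y > 19) = P(X ≤ 1).
  k=0: C(19,0)·0.06^0·0.94^19 = 0.308624
  k=1: C(19,1)·0.06^1·0.94^18 = 0.374288
P(X ≤ 1) = 0.682912

0.6829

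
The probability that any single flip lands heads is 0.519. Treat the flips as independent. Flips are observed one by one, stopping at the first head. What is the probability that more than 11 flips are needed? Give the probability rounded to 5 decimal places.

0.00032

Y = number of flips to the first success; geometric, p = 0.519.
P(Y > 11) = P(first 11 all fail) = (1−p)^11 = 0.0003189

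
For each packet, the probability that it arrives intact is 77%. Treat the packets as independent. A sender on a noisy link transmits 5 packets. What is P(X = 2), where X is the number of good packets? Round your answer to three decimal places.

0.072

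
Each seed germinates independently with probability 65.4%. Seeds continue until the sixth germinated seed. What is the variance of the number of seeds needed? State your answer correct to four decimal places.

4.8537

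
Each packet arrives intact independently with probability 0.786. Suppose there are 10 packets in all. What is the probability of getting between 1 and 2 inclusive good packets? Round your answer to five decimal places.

0.00013

X ~ Binomial(10, 0.786); P(1 ≤ X ≤ 2) = Σ C(10,k) p^k (1−p)^(10−k) over k:
  k=1: C(10,1)·0.786^1·0.214^9 = 0.0000074
  k=2: C(10,2)·0.786^2·0.214^8 = 0.0001223
Total = 0.0001297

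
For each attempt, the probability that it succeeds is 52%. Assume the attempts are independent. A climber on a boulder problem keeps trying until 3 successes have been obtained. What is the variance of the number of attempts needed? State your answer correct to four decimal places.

Y = total attempts until the third success; negative binomial with r=3, p=0.52.
Var(Y) = r(1−p)/p² = 3·0.48 / 0.52² = 5.325444

5.3254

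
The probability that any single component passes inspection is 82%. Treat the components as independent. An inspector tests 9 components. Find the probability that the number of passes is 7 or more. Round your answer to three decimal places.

X ~ Binomial(9, 0.82); P(X ≥ 7) = Σ C(9,k) p^k (1−p)^(9−k) over k:
  k=7: C(9,7)·0.82^7·0.18^2 = 0.29077
  k=8: C(9,8)·0.82^8·0.18^1 = 0.33115
  k=9: C(9,9)·0.82^9·0.18^0 = 0.16762
Total = 0.78954

0.790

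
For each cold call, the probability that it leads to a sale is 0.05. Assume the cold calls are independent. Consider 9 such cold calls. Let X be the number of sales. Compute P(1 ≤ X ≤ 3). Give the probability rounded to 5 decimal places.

0.36911

X ~ Binomial(9, 0.05); P(1 ≤ X ≤ 3) = Σ C(9,k) p^k (1−p)^(9−k) over k:
  k=1: C(9,1)·0.05^1·0.95^8 = 0.2985392
  k=2: C(9,2)·0.05^2·0.95^7 = 0.0628504
  k=3: C(9,3)·0.05^3·0.95^6 = 0.0077185
Total = 0.3691080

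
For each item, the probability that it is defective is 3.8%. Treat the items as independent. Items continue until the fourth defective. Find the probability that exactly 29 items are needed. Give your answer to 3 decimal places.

Y = trial on which the fourth success occurs; negative binomial, r=4, p=0.038.
P(Y=29) = C(28,3) · p^4 · (1−p)^25
= 3276 · 2.0851e-06 · 0.37964 = 0.00259

0.003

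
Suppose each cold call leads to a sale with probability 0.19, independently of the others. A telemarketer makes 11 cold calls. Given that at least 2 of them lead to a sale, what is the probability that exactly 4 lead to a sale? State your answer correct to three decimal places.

X ~ Binomial(11, 0.19). Want P(X=4 | X≥2) = P(X=4) / P(X≥2).
P(X=4) = C(11,4)·0.19^4·0.81^7 = 0.09838
P(X≥2) = 1 − 0.09848 − 0.25410 = 0.64743
Ratio = 0.09838 / 0.64743 = 0.15196

0.152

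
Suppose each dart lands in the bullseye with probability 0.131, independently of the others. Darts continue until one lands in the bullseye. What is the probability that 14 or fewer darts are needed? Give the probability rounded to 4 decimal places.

Y = number of darts to the first success; geometric, p = 0.131.
P(Y ≤ 14) = 1 − (1−p)^14 = 1 − 0.140048 = 0.859952

0.8600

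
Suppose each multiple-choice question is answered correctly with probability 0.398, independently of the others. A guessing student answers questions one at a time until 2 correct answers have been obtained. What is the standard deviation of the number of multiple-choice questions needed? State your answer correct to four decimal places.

2.7570

Y = total multiple-choice questions until the second success; negative binomial with r=2, p=0.398.
SD(Y) = √[r(1−p)/p²] = √(7.600818) = 2.756958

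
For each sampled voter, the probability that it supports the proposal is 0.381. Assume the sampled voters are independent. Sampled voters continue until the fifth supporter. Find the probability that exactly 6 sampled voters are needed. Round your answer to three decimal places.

Y = trial on which the fifth success occurs; negative binomial, r=5, p=0.381.
P(Y=6) = C(5,4) · p^5 · (1−p)^1
= 5 · 0.0080283 · 0.619 = 0.02485

0.025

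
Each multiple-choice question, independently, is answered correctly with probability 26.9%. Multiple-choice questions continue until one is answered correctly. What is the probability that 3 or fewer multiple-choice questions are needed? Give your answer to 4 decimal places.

Y = number of multiple-choice questions to the first success; geometric, p = 0.269.
P(Y ≤ 3) = 1 − (1−p)^3 = 1 − 0.390618 = 0.609382

0.6094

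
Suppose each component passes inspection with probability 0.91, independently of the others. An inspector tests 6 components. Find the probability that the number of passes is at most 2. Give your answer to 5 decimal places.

X ~ Binomial(6, 0.91); P(X ≤ 2) = Σ C(6,k) p^k (1−p)^(6−k) over k:
  k=0: C(6,0)·0.91^0·0.09^6 = 0.0000005
  k=1: C(6,1)·0.91^1·0.09^5 = 0.0000322
  k=2: C(6,2)·0.91^2·0.09^4 = 0.0008150
Total = 0.0008477

0.00085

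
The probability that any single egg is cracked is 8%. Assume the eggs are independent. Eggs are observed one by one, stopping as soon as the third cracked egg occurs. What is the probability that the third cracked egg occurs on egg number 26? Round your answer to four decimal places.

0.0226

Y = trial on which the third success occurs; negative binomial, r=3, p=0.08.
P(Y=26) = C(25,2) · p^3 · (1−p)^23
= 300 · 0.000512 · 0.14693 = 0.022569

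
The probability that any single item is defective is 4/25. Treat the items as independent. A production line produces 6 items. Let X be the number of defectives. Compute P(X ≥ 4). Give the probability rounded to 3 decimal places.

X ~ Binomial(6, 0.16); P(X ≥ 4) = Σ C(6,k) p^k (1−p)^(6−k) over k:
  k=4: C(6,4)·0.16^4·0.84^2 = 0.00694
  k=5: C(6,5)·0.16^5·0.84^1 = 0.00053
  k=6: C(6,6)·0.16^6·0.84^0 = 0.00002
Total = 0.00748

0.007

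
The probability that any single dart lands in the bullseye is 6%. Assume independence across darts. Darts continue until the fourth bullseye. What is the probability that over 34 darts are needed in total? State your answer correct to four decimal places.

Needing more than 34 darts ⇔ fewer than 4 successes in the first 34. With X ~ Binomial(34, 0.06), P(Y > 34) = P(X ≤ 3).
  k=0: C(34,0)·0.06^0·0.94^34 = 0.121996
  k=1: C(34,1)·0.06^1·0.94^33 = 0.264758
  k=2: C(34,2)·0.06^2·0.94^32 = 0.278841
  k=3: C(34,3)·0.06^3·0.94^31 = 0.189849
P(X ≤ 3) = 0.855445

0.8554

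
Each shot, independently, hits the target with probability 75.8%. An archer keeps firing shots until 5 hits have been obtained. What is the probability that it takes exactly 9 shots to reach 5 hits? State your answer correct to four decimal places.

0.0601

Y = trial on which the fifth success occurs; negative binomial, r=5, p=0.758.
P(Y=9) = C(8,4) · p^5 · (1−p)^4
= 70 · 0.25023 · 0.0034297 = 0.060077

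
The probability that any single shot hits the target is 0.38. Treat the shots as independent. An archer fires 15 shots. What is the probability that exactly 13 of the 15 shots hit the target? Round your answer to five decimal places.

X ~ Binomial(n=15, p=0.38).
P(X=13) = C(15,13) · p^13 · (1−p)^2
= 105 · 3.445e-06 · 0.3844 = 0.0001390

0.00014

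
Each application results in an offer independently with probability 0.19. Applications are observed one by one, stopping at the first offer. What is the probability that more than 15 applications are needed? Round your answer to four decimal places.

Y = number of applications to the first success; geometric, p = 0.19.
P(Y > 15) = P(first 15 all fail) = (1−p)^15 = 0.042391

0.0424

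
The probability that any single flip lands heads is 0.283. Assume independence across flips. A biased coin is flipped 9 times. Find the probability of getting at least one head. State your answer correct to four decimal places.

0.9499

P(at least one) = 1 − P(none) = 1 − (1 − 0.283)^9
= 1 − 0.050081 = 0.949919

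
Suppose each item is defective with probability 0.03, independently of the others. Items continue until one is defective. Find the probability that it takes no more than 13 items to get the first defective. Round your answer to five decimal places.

Y = number of items to the first success; geometric, p = 0.03.
P(Y ≤ 13) = 1 − (1−p)^13 = 1 − 0.6730271 = 0.3269729

0.32697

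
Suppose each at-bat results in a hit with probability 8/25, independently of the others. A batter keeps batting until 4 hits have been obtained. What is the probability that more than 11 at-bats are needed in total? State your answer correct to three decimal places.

Needing more than 11 at-bats ⇔ fewer than 4 successes in the first 11. With X ~ Binomial(11, 0.32), P(Y > 11) = P(X ≤ 3).
  k=0: C(11,0)·0.32^0·0.68^11 = 0.01437
  k=1: C(11,1)·0.32^1·0.68^10 = 0.07441
  k=2: C(11,2)·0.32^2·0.68^9 = 0.17508
  k=3: C(11,3)·0.32^3·0.68^8 = 0.24718
P(X ≤ 3) = 0.51104

0.511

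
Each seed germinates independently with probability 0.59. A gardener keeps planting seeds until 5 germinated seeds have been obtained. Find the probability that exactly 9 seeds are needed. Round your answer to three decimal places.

Y = trial on which the fifth success occurs; negative binomial, r=5, p=0.59.
P(Y=9) = C(8,4) · p^5 · (1−p)^4
= 70 · 0.071492 · 0.028258 = 0.14141

0.141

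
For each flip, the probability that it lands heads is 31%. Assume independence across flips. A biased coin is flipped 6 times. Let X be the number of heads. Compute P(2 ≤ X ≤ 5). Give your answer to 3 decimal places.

0.600

X ~ Binomial(6, 0.31); P(2 ≤ X ≤ 5) = Σ C(6,k) p^k (1−p)^(6−k) over k:
  k=2: C(6,2)·0.31^2·0.69^4 = 0.32675
  k=3: C(6,3)·0.31^3·0.69^3 = 0.19573
  k=4: C(6,4)·0.31^4·0.69^2 = 0.06595
  k=5: C(6,5)·0.31^5·0.69^1 = 0.01185
Total = 0.60028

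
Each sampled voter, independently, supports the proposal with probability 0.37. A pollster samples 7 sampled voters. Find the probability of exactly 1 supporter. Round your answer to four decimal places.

X ~ Binomial(n=7, p=0.37).
P(X=1) = C(7,1) · p^1 · (1−p)^6
= 7 · 0.37 · 0.062524 = 0.161936

0.1619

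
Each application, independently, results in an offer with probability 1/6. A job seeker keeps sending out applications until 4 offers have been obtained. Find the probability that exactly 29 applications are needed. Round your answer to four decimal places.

0.0265

Y = trial on which the fourth success occurs; negative binomial, r=4, p=0.166667.
P(Y=29) = C(28,3) · p^4 · (1−p)^25
= 3276 · 0.0007716 · 0.010483 = 0.026498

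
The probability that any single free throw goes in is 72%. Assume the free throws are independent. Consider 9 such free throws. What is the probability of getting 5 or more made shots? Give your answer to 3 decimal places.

0.924

X ~ Binomial(9, 0.72); P(X ≥ 5) = Σ C(9,k) p^k (1−p)^(9−k) over k:
  k=5: C(9,5)·0.72^5·0.28^4 = 0.14985
  k=6: C(9,6)·0.72^6·0.28^3 = 0.25689
  k=7: C(9,7)·0.72^7·0.28^2 = 0.28310
  k=8: C(9,8)·0.72^8·0.28^1 = 0.18200
  k=9: C(9,9)·0.72^9·0.28^0 = 0.05200
Total = 0.92384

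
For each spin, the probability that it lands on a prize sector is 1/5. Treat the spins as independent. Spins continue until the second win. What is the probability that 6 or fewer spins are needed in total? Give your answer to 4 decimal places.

0.3446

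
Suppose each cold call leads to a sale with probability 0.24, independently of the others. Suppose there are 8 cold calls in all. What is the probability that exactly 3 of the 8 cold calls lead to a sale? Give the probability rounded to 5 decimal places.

0.19629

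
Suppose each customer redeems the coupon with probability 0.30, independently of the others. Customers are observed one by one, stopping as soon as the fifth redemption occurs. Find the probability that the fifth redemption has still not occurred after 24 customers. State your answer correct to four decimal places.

Needing more than 24 customers ⇔ fewer than 5 successes in the first 24. With X ~ Binomial(24, 0.30), P(Y > 24) = P(X ≤ 4).
  k=0: C(24,0)·0.30^0·0.70^24 = 0.000192
  k=1: C(24,1)·0.30^1·0.70^23 = 0.001971
  k=2: C(24,2)·0.30^2·0.70^22 = 0.009712
  k=3: C(24,3)·0.30^3·0.70^21 = 0.030523
  k=4: C(24,4)·0.30^4·0.70^20 = 0.068678
P(X ≤ 4) = 0.111075

0.1111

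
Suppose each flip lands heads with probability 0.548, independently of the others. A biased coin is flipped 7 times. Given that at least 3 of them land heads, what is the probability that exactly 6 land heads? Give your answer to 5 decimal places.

X ~ Binomial(7, 0.548). Want P(X=6 | X≥3) = P(X=6) / P(X≥3).
P(X=6) = C(7,6)·0.548^6·0.452^1 = 0.0856880
P(X≥3) = 1 − 0.0038545 − 0.0327122 − 0.1189796 = 0.8444537
Ratio = 0.0856880 / 0.8444537 = 0.1014715

0.10147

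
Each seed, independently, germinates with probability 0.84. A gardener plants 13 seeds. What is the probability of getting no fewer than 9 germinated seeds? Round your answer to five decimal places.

X ~ Binomial(13, 0.84); P(X ≥ 9) = Σ C(13,k) p^k (1−p)^(13−k) over k:
  k=9: C(13,9)·0.84^9·0.16^4 = 0.0975662
  k=10: C(13,10)·0.84^10·0.16^3 = 0.2048891
  k=11: C(13,11)·0.84^11·0.16^2 = 0.2933639
  k=12: C(13,12)·0.84^12·0.16^1 = 0.2566934
  k=13: C(13,13)·0.84^13·0.16^0 = 0.1036647
Total = 0.9561774

0.95618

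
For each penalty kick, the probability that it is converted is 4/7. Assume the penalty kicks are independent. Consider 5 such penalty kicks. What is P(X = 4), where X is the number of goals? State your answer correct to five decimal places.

X ~ Binomial(n=5, p=0.571429).
P(X=4) = C(5,4) · p^4 · (1−p)^1
= 5 · 0.10662 · 0.42857 = 0.2284762

0.22848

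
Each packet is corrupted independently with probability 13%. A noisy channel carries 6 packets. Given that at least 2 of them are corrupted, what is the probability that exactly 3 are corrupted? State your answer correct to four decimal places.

0.1629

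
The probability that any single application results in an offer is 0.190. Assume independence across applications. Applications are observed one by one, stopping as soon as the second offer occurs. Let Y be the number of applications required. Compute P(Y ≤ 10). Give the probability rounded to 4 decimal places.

0.5932

Finishing within 10 applications ⇔ at least 2 successes in the first 10. With X ~ Binomial(10, 0.19), P(Y ≤ 10) = 1 − P(X ≤ 1).
  k=0: C(10,0)·0.19^0·0.81^10 = 0.121577
  k=1: C(10,1)·0.19^1·0.81^9 = 0.285180
1 − 0.406756 = 0.593244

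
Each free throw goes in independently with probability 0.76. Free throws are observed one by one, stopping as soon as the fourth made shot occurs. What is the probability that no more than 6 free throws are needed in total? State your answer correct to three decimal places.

0.846

Finishing within 6 free throws ⇔ at least 4 successes in the first 6. With X ~ Binomial(6, 0.76), P(Y ≤ 6) = 1 − P(X ≤ 3).
  k=0: C(6,0)·0.76^0·0.24^6 = 0.00019
  k=1: C(6,1)·0.76^1·0.24^5 = 0.00363
  k=2: C(6,2)·0.76^2·0.24^4 = 0.02875
  k=3: C(6,3)·0.76^3·0.24^3 = 0.12137
1 − 0.15394 = 0.84606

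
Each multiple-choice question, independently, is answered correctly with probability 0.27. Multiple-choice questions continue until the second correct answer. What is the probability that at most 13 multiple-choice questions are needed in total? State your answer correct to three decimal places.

0.903

Finishing within 13 multiple-choice questions ⇔ at least 2 successes in the first 13. With X ~ Binomial(13, 0.27), P(Y ≤ 13) = 1 − P(X ≤ 1).
  k=0: C(13,0)·0.27^0·0.73^13 = 0.01672
  k=1: C(13,1)·0.27^1·0.73^12 = 0.08039
1 − 0.09710 = 0.90290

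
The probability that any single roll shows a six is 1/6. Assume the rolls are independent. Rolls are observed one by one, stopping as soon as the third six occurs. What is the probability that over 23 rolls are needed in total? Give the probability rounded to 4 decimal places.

Needing more than 23 rolls ⇔ fewer than 3 successes in the first 23. With X ~ Binomial(23, 0.166667), P(Y > 23) = P(X ≤ 2).
  k=0: C(23,0)·0.166667^0·0.833333^23 = 0.015095
  k=1: C(23,1)·0.166667^1·0.833333^22 = 0.069437
  k=2: C(23,2)·0.166667^2·0.833333^21 = 0.152761
P(X ≤ 2) = 0.237292

0.2373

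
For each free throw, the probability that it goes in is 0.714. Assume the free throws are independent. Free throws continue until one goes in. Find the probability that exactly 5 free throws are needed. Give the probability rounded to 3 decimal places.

Geometric (trials to first success), p = 0.714.
P(Y = 5) = (1−p)^4 · p = 0.0066906 · 0.714 = 0.00478

0.005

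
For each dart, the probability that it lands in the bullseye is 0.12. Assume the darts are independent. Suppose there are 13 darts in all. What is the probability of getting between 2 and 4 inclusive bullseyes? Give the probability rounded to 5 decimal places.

X ~ Binomial(13, 0.12); P(2 ≤ X ≤ 4) = Σ C(13,k) p^k (1−p)^(13−k) over k:
  k=2: C(13,2)·0.12^2·0.88^11 = 0.2752748
  k=3: C(13,3)·0.12^3·0.88^10 = 0.1376374
  k=4: C(13,4)·0.12^4·0.88^9 = 0.0469218
Total = 0.4598341

0.45983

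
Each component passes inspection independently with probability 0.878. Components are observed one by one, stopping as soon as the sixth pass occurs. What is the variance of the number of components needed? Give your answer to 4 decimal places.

Y = total components until the sixth success; negative binomial with r=6, p=0.878.
Var(Y) = r(1−p)/p² = 6·0.122 / 0.878² = 0.949559

0.9496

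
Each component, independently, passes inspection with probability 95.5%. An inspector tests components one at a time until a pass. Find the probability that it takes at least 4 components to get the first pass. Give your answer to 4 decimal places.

Y = number of components to the first success; geometric, p = 0.955.
P(Y > 3) = P(first 3 all fail) = (1−p)^3 = 0.000091

0.0001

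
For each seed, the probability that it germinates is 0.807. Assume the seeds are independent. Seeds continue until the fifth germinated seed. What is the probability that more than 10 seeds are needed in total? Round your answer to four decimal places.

Needing more than 10 seeds ⇔ fewer than 5 successes in the first 10. With X ~ Binomial(10, 0.807), P(Y > 10) = P(X ≤ 4).
  k=0: C(10,0)·0.807^0·0.193^10 = 0.000000
  k=1: C(10,1)·0.807^1·0.193^9 = 0.000003
  k=2: C(10,2)·0.807^2·0.193^8 = 0.000056
  k=3: C(10,3)·0.807^3·0.193^7 = 0.000629
  k=4: C(10,4)·0.807^4·0.193^6 = 0.004603
P(X ≤ 4) = 0.005292

0.0053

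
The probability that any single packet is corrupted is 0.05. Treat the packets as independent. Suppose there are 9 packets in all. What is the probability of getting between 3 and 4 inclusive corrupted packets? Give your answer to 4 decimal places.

X ~ Binomial(9, 0.05); P(3 ≤ X ≤ 4) = Σ C(9,k) p^k (1−p)^(9−k) over k:
  k=3: C(9,3)·0.05^3·0.95^6 = 0.007718
  k=4: C(9,4)·0.05^4·0.95^5 = 0.000609
Total = 0.008328

0.0083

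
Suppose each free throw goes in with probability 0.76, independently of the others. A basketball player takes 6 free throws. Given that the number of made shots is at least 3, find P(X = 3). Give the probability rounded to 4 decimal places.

0.1255

X ~ Binomial(6, 0.76). Want P(X=3 | X≥3) = P(X=3) / P(X≥3).
P(X=3) = C(6,3)·0.76^3·0.24^3 = 0.121368
P(X≥3) = 1 − 0.000191 − 0.003631 − 0.028745 = 0.967433
Ratio = 0.121368 / 0.967433 = 0.125454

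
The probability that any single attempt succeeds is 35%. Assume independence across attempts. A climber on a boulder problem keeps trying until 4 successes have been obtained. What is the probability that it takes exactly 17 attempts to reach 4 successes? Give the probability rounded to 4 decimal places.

0.0311

Y = trial on which the fourth success occurs; negative binomial, r=4, p=0.35.
P(Y=17) = C(16,3) · p^4 · (1−p)^13
= 560 · 0.015006 · 0.0036972 = 0.031069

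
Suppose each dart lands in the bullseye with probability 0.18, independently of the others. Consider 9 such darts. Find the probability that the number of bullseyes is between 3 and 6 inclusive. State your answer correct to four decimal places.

0.2103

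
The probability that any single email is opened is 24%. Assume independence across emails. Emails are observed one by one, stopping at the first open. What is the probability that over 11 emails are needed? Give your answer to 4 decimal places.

Y = number of emails to the first success; geometric, p = 0.24.
P(Y > 11) = P(first 11 all fail) = (1−p)^11 = 0.048860

0.0489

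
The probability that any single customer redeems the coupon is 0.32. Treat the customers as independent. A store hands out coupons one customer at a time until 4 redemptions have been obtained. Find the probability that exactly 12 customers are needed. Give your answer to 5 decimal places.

Y = trial on which the fourth success occurs; negative binomial, r=4, p=0.32.
P(Y=12) = C(11,3) · p^4 · (1−p)^8
= 165 · 0.010486 · 0.045716 = 0.0790961

0.07910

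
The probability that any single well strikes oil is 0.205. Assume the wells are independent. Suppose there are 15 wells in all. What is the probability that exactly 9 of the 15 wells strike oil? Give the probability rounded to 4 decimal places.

X ~ Binomial(n=15, p=0.205).
P(X=9) = C(15,9) · p^9 · (1−p)^6
= 5005 · 6.3942e-07 · 0.25247 = 0.000808

0.0008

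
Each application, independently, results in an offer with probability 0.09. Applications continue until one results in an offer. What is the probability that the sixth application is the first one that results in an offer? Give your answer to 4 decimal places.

Geometric (trials to first success), p = 0.09.
P(Y = 6) = (1−p)^5 · p = 0.62403 · 0.09 = 0.056163

0.0562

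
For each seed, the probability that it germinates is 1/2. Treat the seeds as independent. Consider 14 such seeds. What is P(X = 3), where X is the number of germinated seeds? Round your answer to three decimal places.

0.022

X ~ Binomial(n=14, p=0.50).
P(X=3) = C(14,3) · p^3 · (1−p)^11
= 364 · 0.125 · 0.00048828 = 0.02222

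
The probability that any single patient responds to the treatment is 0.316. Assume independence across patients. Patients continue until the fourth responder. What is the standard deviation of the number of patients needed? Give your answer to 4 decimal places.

5.2344

Y = total patients until the fourth success; negative binomial with r=4, p=0.316.
SD(Y) = √[r(1−p)/p²] = √(27.399455) = 5.234449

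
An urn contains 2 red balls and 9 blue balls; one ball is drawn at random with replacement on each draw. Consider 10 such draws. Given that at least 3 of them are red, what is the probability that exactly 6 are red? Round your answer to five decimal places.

X ~ Binomial(10, 0.181818). Want P(X=6 | X≥3) = P(X=6) / P(X≥3).
P(X=6) = C(10,6)·0.181818^6·0.818182^4 = 0.0033997
P(X≥3) = 1 − 0.1344306 − 0.2987347 − 0.2987347 = 0.2680999
Ratio = 0.0033997 / 0.2680999 = 0.0126808

0.01268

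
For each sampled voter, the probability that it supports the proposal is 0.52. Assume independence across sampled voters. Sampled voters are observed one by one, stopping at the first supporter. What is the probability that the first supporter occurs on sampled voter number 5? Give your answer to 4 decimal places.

0.0276

Geometric (trials to first success), p = 0.52.
P(Y = 5) = (1−p)^4 · p = 0.053084 · 0.52 = 0.027604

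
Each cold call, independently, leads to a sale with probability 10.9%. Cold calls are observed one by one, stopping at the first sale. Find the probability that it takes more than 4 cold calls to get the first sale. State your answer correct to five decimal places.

Y = number of cold calls to the first success; geometric, p = 0.109.
P(Y > 4) = P(first 4 all fail) = (1−p)^4 = 0.6302470

0.63025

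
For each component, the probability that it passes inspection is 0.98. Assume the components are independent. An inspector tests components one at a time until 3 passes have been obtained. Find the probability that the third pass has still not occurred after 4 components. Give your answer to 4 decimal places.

Needing more than 4 components ⇔ fewer than 3 successes in the first 4. With X ~ Binomial(4, 0.98), P(Y > 4) = P(X ≤ 2).
  k=0: C(4,0)·0.98^0·0.02^4 = 0.000000
  k=1: C(4,1)·0.98^1·0.02^3 = 0.000031
  k=2: C(4,2)·0.98^2·0.02^2 = 0.002305
P(X ≤ 2) = 0.002336

0.0023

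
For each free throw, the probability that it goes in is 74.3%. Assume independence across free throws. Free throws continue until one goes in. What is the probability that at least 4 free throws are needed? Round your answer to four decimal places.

0.0170

Y = number of free throws to the first success; geometric, p = 0.743.
P(Y > 3) = P(first 3 all fail) = (1−p)^3 = 0.016975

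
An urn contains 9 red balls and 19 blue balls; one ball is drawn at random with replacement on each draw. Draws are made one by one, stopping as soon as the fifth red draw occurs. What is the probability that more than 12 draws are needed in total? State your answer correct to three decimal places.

0.665

Needing more than 12 draws ⇔ fewer than 5 successes in the first 12. With X ~ Binomial(12, 0.321429), P(Y > 12) = P(X ≤ 4).
  k=0: C(12,0)·0.321429^0·0.678571^12 = 0.00953
  k=1: C(12,1)·0.321429^1·0.678571^11 = 0.05418
  k=2: C(12,2)·0.321429^2·0.678571^10 = 0.14115
  k=3: C(12,3)·0.321429^3·0.678571^9 = 0.22286
  k=4: C(12,4)·0.321429^4·0.678571^8 = 0.23752
P(X ≤ 4) = 0.66524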